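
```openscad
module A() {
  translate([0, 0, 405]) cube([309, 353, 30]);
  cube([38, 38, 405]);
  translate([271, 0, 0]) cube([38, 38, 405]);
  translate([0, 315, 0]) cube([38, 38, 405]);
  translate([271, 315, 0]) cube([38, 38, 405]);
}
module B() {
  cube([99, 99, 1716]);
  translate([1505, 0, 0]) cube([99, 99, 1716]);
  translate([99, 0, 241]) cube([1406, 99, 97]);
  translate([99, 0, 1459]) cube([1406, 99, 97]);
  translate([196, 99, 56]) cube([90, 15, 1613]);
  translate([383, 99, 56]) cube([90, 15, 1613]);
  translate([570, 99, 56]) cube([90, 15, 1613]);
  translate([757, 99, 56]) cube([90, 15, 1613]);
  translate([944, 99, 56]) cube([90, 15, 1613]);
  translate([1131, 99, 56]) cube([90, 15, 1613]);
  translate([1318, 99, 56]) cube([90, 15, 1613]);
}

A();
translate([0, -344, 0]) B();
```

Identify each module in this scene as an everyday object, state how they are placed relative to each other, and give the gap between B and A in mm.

A is a stool. B is a fence section. The fence section is on the floor beside the stool on its −y side. The gap between the fence section and the stool is 230 mm.

The fence section's nearest face is 230 mm from the stool's −y face.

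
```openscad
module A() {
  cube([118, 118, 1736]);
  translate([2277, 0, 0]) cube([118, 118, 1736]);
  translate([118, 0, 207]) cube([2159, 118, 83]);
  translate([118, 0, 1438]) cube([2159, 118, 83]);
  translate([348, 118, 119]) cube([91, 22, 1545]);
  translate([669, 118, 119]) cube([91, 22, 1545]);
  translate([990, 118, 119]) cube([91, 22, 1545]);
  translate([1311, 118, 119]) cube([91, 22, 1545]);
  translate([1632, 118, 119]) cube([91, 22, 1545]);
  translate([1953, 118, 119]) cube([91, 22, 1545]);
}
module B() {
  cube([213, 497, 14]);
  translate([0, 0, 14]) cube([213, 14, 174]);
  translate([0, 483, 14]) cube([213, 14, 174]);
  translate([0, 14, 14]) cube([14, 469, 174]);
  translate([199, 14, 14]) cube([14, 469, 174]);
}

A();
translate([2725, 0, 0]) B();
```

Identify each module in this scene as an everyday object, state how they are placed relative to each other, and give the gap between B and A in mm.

The open box's nearest face is 330 mm from the fence section's +x face.

A is a fence section. B is an open box. The open box is on the floor beside the fence section on its +x side. The gap between the open box and the fence section is 330 mm.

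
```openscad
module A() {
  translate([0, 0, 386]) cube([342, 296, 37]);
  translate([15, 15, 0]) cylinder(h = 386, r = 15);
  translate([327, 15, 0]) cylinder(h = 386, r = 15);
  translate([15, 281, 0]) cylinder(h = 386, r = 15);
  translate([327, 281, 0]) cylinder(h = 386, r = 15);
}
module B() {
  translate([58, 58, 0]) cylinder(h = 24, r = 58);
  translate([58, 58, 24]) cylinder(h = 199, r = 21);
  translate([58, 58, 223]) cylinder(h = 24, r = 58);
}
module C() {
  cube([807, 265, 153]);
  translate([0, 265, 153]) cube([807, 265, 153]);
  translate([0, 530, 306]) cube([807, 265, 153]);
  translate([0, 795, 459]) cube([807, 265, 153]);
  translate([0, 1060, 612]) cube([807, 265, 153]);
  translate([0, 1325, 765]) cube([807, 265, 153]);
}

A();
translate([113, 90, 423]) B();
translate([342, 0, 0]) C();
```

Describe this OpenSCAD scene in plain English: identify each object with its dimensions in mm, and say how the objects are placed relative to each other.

A is a four-legged stool. The seat is 342×296 mm, 37 mm thick, top at z = 423 mm. It stands on four round legs, each 30 mm in diameter, from z = 0 to the seat underside, each leg's axis is inset half a diameter from the nearest pair of seat edges (so the leg's bounding box is flush with the corner).

B is a spool: two coaxial disc flanges of radius 58 mm and thickness 24 mm, joined by a core cylinder of radius 21 mm and height 199 mm. The lower flange rests on z = 0 and the three cylinders share a vertical axis.

C is a straight staircase of 6 solid steps. Each step is 807 mm wide (x), 265 mm deep (y, the going) and 153 mm tall (the rise). The first step rests on the floor; each subsequent step sits one going further in +y and one rise higher in +z, directly behind and above the previous step with no overlap.

The spool is on top of the stool, centred. The staircase is against the stool's +x side, with their −y faces flush.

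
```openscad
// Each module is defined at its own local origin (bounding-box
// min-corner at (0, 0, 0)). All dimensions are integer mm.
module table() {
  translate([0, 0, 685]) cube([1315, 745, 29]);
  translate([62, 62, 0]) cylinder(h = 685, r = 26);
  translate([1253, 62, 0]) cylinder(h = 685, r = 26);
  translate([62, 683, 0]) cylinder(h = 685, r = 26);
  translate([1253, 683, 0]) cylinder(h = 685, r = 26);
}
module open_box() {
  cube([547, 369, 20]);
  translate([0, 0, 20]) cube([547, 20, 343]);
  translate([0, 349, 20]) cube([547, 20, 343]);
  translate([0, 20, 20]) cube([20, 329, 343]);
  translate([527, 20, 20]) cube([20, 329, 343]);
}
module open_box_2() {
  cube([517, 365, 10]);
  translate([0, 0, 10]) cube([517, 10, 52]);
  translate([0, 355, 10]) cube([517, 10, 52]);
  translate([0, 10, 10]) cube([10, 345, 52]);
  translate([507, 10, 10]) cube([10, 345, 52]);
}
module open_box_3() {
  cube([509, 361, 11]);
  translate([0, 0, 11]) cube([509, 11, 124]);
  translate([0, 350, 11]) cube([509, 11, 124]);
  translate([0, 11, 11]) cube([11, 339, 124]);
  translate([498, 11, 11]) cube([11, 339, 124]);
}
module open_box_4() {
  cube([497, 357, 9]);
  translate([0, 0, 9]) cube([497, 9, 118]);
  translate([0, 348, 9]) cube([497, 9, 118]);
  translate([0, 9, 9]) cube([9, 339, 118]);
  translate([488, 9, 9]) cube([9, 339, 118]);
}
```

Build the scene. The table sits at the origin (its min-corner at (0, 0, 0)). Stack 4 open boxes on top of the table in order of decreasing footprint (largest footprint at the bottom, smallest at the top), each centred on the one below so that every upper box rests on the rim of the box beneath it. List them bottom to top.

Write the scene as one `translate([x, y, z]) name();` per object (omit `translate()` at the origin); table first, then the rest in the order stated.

table();
translate([384, 188, 714]) open_box();
translate([399, 190, 1077]) open_box_2();
translate([403, 192, 1139]) open_box_3();
translate([409, 194, 1274]) open_box_4();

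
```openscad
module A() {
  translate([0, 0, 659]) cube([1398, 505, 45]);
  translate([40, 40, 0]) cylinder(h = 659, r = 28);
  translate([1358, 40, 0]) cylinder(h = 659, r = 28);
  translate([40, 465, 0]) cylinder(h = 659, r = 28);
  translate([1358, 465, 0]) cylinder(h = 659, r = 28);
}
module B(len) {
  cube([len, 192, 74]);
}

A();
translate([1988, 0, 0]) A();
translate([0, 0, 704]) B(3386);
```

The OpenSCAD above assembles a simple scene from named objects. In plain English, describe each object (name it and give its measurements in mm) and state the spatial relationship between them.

A is a table with a 1398×505 mm rectangular top, 45 mm thick, top surface at z = 704 mm, supported by four round legs of 56 mm diameter, each leg's bounding box inset 12 mm from the nearest pair of top edges, running from the floor.

B is a rectangular beam 3386 mm long (x), 192 mm deep (y), 74 mm thick (z).

The beam spans the tops of two tables placed 590 mm apart, resting at z = 704 mm.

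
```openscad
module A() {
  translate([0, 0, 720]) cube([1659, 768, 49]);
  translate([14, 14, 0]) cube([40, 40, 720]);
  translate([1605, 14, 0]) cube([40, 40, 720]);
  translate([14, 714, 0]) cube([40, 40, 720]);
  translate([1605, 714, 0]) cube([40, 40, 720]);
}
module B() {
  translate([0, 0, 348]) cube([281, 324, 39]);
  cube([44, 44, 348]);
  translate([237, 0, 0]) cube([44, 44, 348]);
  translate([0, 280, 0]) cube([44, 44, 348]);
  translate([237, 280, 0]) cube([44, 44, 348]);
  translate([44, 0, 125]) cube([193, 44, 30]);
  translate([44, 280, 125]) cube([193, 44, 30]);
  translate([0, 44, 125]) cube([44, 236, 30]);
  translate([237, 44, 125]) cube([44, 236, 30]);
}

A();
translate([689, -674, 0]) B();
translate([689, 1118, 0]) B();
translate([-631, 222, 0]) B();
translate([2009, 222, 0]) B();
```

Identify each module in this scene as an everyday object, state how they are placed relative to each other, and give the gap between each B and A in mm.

Each stool's nearest face is 350 mm from the table's bounding box.

A is a table. B is a stool. Four stools sit around the table at the −y, +y, −x, +x sides. The gap between each stool and the table is 350 mm.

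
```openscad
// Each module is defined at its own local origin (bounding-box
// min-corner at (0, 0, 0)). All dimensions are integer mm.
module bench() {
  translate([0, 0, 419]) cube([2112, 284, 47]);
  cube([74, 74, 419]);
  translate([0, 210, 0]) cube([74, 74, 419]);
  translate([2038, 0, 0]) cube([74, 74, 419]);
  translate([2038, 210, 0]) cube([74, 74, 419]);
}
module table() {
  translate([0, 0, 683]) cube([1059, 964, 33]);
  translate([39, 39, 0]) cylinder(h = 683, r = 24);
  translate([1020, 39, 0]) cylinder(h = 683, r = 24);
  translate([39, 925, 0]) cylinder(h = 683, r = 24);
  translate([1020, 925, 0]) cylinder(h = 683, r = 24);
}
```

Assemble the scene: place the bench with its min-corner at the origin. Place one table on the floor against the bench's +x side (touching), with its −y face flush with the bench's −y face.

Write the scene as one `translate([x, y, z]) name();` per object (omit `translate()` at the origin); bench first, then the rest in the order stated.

bench();
translate([2112, 0, 0]) table();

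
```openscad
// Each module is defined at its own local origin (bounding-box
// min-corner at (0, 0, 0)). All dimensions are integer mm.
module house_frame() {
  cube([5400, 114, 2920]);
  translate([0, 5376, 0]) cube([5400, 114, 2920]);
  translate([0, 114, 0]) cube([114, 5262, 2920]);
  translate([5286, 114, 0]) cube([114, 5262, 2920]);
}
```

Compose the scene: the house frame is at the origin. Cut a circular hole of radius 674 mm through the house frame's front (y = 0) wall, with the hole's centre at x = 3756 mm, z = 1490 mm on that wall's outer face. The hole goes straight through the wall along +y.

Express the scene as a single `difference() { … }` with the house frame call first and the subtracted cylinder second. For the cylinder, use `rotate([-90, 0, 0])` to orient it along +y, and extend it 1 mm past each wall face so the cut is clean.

difference() {
  house_frame();
  translate([3756, -1, 1490]) rotate([-90, 0, 0]) cylinder(h = 116, r = 674);
}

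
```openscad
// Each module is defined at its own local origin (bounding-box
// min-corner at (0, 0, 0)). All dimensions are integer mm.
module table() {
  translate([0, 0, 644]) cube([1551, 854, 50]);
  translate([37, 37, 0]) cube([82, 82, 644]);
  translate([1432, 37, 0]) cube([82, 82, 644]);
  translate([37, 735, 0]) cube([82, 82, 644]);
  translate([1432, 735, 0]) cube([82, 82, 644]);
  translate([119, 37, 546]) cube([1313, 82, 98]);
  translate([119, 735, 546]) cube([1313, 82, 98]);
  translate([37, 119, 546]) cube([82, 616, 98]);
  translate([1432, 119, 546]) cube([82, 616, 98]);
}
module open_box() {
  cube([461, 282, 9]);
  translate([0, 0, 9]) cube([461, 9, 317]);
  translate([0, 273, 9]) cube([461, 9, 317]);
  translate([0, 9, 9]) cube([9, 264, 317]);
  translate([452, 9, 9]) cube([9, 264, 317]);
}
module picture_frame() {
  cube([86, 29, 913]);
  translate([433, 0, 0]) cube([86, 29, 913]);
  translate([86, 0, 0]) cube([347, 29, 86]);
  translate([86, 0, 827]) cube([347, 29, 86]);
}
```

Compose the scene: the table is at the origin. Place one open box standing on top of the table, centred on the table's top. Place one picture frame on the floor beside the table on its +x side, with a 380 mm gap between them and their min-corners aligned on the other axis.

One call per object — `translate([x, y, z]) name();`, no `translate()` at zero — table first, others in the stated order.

table();
translate([545, 286, 694]) open_box();
translate([1931, 0, 0]) picture_frame();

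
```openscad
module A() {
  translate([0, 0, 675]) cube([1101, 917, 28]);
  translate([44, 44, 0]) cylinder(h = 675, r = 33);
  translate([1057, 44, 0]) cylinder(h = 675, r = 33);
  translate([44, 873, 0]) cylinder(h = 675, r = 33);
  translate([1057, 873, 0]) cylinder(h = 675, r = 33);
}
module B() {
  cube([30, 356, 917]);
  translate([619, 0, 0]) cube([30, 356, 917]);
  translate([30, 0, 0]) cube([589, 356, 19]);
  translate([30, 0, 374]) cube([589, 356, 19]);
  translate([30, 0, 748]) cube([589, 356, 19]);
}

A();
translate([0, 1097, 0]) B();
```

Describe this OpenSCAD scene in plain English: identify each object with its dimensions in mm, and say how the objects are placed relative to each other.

A is a rectangular dining table. The top is 1101×917×28 mm with its upper surface at z = 703 mm. It stands on four round legs of 66 mm diameter, each leg's bounding box inset 11 mm from the nearest pair of top edges, running from the floor to the underside of the top.

B is a bookshelf 649 mm wide overall, 356 mm deep and 917 mm tall. The two sides are 30 mm thick vertical panels. 3 horizontal shelves of 19 mm thickness span between the inner faces of the sides; the lowest shelf sits on the floor and shelves are stacked with a clear vertical gap of 355 mm between each pair.

The bookshelf is on the floor beside the table on its +y side.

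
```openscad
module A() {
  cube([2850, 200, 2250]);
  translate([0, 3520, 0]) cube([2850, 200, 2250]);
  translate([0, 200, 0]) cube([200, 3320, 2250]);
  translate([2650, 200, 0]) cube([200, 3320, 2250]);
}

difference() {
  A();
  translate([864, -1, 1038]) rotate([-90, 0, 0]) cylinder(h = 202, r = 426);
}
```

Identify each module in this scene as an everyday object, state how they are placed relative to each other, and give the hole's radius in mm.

A is a house frame. The house frame has a circular hole through its front wall. The hole's radius is 426 mm.

The subtracted cylinder has r = 426 mm.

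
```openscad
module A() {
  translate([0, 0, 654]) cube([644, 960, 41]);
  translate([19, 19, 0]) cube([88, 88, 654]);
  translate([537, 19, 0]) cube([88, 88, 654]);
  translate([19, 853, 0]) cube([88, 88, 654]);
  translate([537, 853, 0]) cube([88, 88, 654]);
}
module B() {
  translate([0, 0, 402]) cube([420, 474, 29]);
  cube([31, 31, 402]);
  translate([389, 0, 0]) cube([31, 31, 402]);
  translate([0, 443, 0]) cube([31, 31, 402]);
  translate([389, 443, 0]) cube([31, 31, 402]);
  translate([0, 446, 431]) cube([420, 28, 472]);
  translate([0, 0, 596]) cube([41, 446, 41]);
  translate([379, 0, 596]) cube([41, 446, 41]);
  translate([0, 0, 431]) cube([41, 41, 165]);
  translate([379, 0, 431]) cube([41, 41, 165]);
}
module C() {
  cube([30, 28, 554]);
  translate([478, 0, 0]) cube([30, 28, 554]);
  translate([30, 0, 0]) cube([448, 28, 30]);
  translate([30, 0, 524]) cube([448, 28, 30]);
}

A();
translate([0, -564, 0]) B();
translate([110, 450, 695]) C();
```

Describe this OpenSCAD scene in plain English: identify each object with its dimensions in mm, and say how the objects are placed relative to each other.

A is a table: top 644 mm (x) × 960 mm (y), 41 mm thick, upper face at z = 695 mm, on four 88×88 mm square legs, each inset 19 mm from the nearest pair of top edges, running from z = 0 to the bottom of the top.

B is a chair. The seat is a 420×474×29 mm slab with its top at z = 431 mm, on four 31×31 mm corner legs (flush with the seat edges, standing on z = 0). A flat backrest 28 mm thick, 472 mm tall, spans the full seat width and rises from the seat top along its +y edge, rear face flush with the rear of the seat. Two armrests of 41×41 mm section run along each side from the seat's front edge to the front of the backrest, top faces 206 mm above the seat top and outer faces flush with the seat's x-edges; a 41×41 mm post under the front of each armrest stands on the seat at the front corner.

C is a rectangular picture frame lying in the x–z plane (depth along y). The opening is 448 mm wide (x) by 494 mm tall (z), surrounded by a border 30 mm wide on all four sides. The frame is 28 mm deep and is made of two full-height vertical stiles with two horizontal rails fitted between them.

The chair is on the floor beside the table on its −y side. The picture frame is on top of the table.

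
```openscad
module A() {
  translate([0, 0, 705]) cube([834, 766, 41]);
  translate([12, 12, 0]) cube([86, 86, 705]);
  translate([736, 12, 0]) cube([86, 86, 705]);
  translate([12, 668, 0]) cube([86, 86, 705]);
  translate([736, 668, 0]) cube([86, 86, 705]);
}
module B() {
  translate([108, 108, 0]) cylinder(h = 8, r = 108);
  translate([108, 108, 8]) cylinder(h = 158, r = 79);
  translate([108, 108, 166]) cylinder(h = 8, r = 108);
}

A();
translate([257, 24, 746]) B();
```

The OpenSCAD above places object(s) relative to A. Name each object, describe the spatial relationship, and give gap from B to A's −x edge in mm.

The spool's min-x is at 257; the table's min-x is 0; gap = 257 mm.

A is a table. B is a spool. The spool is on top of the table. The gap from the spool to the table's −x edge is 257 mm.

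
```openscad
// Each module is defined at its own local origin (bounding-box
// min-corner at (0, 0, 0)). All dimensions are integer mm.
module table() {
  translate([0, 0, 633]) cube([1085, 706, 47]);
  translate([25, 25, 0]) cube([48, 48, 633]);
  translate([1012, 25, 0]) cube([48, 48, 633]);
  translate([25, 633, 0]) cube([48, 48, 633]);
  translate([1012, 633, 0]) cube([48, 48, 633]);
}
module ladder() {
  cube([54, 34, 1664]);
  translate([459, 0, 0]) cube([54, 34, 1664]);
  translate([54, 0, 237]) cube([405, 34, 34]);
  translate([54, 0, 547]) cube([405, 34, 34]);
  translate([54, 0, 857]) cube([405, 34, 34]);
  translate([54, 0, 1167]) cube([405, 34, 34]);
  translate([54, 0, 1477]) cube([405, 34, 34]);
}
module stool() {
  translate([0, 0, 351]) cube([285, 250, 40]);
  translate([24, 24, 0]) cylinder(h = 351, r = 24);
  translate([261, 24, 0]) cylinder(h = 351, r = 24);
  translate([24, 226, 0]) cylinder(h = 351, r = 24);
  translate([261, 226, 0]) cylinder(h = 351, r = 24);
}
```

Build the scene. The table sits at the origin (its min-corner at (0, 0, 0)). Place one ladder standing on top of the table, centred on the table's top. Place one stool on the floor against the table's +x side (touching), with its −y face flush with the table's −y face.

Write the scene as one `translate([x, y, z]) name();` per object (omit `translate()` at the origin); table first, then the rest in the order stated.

table();
translate([286, 336, 680]) ladder();
translate([1085, 0, 0]) stool();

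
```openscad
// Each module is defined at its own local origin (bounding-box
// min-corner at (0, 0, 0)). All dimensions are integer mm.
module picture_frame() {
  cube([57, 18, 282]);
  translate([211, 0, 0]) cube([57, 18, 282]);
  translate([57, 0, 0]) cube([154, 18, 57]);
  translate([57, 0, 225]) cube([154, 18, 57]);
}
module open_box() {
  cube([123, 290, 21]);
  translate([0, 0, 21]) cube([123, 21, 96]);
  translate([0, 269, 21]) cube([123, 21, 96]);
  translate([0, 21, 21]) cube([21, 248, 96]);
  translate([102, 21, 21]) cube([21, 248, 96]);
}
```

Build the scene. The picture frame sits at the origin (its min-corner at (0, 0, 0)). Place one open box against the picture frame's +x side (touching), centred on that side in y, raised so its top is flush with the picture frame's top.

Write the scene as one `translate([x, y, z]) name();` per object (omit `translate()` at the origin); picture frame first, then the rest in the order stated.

picture_frame();
translate([268, -136, 165]) open_box();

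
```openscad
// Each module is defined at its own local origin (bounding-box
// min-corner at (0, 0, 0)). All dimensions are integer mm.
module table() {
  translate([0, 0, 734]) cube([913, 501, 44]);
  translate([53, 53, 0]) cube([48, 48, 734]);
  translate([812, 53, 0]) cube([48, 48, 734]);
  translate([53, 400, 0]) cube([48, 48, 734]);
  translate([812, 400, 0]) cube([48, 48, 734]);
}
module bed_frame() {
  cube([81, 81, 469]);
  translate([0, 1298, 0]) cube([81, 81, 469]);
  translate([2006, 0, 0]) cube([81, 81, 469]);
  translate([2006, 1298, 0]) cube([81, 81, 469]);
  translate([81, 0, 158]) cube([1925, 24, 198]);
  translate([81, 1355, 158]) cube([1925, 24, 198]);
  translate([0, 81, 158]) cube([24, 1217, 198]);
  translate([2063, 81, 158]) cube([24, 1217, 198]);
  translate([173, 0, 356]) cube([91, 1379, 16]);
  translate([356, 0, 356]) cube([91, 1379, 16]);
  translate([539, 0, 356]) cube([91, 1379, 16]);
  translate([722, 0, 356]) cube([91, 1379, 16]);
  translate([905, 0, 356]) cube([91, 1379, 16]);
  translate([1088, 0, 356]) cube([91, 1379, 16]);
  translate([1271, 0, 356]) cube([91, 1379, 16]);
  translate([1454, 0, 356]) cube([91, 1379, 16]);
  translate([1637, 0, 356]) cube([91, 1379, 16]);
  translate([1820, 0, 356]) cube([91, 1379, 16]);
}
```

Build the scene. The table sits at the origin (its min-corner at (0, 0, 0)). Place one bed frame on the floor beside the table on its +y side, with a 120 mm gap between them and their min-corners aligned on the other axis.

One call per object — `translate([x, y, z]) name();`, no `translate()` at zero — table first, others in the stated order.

table();
translate([0, 621, 0]) bed_frame();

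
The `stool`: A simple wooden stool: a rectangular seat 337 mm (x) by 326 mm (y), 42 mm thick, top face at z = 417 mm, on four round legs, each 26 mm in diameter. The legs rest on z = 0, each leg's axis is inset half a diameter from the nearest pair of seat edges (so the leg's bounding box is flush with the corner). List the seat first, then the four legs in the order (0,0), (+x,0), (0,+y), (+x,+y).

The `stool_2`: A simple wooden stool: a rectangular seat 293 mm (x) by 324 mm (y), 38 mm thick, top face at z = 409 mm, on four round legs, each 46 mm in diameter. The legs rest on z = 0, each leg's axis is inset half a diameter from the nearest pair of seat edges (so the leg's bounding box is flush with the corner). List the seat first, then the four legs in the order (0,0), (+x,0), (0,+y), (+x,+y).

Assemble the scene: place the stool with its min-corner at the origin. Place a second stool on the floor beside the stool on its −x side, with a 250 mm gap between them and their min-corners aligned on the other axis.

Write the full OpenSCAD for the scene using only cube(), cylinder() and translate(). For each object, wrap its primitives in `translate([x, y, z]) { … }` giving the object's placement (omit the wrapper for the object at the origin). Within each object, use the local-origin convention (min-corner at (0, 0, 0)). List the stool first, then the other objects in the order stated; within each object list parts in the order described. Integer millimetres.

translate([0, 0, 375]) cube([337, 326, 42]);
translate([13, 13, 0]) cylinder(h = 375, r = 13);
translate([324, 13, 0]) cylinder(h = 375, r = 13);
translate([13, 313, 0]) cylinder(h = 375, r = 13);
translate([324, 313, 0]) cylinder(h = 375, r = 13);
translate([-543, 0, 0]) {
  translate([0, 0, 371]) cube([293, 324, 38]);
  translate([23, 23, 0]) cylinder(h = 371, r = 23);
  translate([270, 23, 0]) cylinder(h = 371, r = 23);
  translate([23, 301, 0]) cylinder(h = 371, r = 23);
  translate([270, 301, 0]) cylinder(h = 371, r = 23);
}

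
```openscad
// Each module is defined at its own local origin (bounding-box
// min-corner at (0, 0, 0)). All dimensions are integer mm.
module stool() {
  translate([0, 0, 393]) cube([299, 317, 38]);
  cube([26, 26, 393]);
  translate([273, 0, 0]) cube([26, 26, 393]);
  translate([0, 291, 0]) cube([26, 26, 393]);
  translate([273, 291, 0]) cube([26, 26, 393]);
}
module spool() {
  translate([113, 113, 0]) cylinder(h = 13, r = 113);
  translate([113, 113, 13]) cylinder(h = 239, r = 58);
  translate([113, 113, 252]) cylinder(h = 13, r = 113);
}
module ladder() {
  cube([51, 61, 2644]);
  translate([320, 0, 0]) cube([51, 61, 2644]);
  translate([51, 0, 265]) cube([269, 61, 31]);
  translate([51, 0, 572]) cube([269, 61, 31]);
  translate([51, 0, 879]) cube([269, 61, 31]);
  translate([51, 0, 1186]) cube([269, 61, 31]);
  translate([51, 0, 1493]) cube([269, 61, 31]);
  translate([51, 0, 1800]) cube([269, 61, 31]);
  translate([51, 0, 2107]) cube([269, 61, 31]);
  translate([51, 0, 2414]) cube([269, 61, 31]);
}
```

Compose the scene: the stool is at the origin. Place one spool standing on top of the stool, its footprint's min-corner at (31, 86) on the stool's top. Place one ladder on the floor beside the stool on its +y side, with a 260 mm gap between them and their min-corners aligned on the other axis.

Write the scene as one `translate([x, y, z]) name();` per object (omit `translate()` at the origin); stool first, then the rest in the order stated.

stool();
translate([31, 86, 431]) spool();
translate([0, 577, 0]) ladder();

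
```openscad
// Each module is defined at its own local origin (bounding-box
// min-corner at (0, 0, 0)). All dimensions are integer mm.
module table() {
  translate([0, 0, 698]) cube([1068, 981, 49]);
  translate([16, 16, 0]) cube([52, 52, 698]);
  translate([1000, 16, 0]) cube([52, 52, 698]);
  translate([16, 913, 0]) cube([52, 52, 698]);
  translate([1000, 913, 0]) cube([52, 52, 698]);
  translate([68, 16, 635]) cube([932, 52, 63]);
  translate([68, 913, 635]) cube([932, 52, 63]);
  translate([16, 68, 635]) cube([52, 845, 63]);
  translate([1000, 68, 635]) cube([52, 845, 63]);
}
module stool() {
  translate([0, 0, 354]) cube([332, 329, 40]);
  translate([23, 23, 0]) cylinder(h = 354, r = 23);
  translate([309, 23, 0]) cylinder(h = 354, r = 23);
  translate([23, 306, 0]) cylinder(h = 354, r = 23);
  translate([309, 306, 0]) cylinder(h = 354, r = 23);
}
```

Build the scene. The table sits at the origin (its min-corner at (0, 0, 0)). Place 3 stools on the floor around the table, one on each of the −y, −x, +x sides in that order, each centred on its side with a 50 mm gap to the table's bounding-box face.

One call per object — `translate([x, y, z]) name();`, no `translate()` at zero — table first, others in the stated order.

table();
translate([368, -379, 0]) stool();
translate([-382, 326, 0]) stool();
translate([1118, 326, 0]) stool();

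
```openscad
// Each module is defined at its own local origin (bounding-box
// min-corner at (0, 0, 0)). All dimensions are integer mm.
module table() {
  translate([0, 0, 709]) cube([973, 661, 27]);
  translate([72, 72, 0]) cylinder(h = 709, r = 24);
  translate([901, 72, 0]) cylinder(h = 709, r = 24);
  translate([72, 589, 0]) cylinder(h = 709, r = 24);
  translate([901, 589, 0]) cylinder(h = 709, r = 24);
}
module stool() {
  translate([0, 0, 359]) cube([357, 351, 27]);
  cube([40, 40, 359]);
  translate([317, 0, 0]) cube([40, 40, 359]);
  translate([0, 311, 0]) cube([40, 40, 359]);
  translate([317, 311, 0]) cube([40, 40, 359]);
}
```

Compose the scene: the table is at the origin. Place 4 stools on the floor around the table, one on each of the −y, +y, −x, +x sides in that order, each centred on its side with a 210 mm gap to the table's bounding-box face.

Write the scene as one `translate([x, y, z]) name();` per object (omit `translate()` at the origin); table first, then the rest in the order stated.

table();
translate([308, -561, 0]) stool();
translate([308, 871, 0]) stool();
translate([-567, 155, 0]) stool();
translate([1183, 155, 0]) stool();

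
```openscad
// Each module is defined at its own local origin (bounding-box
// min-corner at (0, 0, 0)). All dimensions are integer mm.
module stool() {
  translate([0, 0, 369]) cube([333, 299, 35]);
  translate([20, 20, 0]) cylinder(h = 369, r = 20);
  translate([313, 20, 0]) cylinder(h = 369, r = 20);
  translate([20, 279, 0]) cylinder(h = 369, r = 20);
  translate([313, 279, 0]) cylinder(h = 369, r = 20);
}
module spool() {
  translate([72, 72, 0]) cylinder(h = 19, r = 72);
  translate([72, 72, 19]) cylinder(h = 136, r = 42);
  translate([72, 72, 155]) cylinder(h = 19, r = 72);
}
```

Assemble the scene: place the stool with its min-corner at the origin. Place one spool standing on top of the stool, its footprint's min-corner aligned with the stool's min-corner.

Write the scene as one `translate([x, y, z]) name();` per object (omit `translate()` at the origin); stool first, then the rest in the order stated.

stool();
translate([0, 0, 404]) spool();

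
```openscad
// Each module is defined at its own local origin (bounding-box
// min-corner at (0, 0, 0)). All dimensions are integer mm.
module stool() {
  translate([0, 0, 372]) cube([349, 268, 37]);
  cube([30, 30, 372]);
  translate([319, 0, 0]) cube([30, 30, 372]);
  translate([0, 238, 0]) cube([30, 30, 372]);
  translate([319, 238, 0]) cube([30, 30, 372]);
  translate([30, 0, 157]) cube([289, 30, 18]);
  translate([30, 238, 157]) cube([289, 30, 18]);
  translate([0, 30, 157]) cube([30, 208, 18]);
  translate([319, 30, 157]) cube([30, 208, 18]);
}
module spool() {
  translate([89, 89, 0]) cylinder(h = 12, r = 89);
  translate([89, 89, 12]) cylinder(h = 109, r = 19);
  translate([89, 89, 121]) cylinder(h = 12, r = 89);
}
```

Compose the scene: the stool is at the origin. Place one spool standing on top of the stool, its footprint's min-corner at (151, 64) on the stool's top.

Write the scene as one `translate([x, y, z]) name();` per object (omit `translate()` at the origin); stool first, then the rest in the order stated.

stool();
translate([151, 64, 409]) spool();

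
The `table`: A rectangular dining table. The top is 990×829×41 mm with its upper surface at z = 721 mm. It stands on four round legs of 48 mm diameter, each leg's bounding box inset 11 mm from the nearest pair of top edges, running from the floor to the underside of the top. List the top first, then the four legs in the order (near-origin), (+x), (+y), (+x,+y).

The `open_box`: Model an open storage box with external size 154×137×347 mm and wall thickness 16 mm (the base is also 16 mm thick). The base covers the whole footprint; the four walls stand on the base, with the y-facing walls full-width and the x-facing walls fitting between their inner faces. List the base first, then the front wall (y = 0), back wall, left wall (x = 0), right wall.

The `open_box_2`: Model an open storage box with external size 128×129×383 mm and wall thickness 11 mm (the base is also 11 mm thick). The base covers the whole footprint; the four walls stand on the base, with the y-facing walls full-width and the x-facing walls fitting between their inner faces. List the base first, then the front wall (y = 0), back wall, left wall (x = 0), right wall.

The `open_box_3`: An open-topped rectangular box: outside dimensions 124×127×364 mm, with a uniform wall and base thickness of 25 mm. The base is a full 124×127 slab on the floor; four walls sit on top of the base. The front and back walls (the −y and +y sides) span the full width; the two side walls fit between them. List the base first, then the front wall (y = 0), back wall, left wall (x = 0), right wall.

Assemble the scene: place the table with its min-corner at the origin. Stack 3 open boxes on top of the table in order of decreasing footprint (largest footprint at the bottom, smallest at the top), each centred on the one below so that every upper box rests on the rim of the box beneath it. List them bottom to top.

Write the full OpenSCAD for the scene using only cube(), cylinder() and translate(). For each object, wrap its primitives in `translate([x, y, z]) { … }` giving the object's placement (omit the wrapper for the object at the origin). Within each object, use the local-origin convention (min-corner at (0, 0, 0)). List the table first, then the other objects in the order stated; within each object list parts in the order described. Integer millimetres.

translate([0, 0, 680]) cube([990, 829, 41]);
translate([35, 35, 0]) cylinder(h = 680, r = 24);
translate([955, 35, 0]) cylinder(h = 680, r = 24);
translate([35, 794, 0]) cylinder(h = 680, r = 24);
translate([955, 794, 0]) cylinder(h = 680, r = 24);
translate([418, 346, 721]) {
  cube([154, 137, 16]);
  translate([0, 0, 16]) cube([154, 16, 331]);
  translate([0, 121, 16]) cube([154, 16, 331]);
  translate([0, 16, 16]) cube([16, 105, 331]);
  translate([138, 16, 16]) cube([16, 105, 331]);
}
translate([431, 350, 1068]) {
  cube([128, 129, 11]);
  translate([0, 0, 11]) cube([128, 11, 372]);
  translate([0, 118, 11]) cube([128, 11, 372]);
  translate([0, 11, 11]) cube([11, 107, 372]);
  translate([117, 11, 11]) cube([11, 107, 372]);
}
translate([433, 351, 1451]) {
  cube([124, 127, 25]);
  translate([0, 0, 25]) cube([124, 25, 339]);
  translate([0, 102, 25]) cube([124, 25, 339]);
  translate([0, 25, 25]) cube([25, 77, 339]);
  translate([99, 25, 25]) cube([25, 77, 339]);
}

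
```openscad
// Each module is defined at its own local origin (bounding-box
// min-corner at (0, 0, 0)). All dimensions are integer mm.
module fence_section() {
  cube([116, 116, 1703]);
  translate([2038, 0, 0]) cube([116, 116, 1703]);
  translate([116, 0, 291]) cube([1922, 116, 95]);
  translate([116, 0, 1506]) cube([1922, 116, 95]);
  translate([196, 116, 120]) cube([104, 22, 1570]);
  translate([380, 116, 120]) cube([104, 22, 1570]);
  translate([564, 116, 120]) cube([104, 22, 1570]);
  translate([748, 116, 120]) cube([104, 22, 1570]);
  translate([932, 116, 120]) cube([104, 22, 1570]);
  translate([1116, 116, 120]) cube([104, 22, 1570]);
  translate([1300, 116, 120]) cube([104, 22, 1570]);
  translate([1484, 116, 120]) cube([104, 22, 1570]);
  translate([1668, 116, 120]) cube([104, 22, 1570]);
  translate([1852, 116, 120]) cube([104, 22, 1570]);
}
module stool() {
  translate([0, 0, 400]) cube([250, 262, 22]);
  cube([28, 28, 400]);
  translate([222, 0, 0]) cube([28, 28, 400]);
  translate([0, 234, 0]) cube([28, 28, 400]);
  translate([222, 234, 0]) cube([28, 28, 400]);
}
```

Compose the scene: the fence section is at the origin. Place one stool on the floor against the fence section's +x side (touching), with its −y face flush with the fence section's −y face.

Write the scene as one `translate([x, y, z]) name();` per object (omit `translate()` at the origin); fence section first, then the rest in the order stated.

fence_section();
translate([2154, 0, 0]) stool();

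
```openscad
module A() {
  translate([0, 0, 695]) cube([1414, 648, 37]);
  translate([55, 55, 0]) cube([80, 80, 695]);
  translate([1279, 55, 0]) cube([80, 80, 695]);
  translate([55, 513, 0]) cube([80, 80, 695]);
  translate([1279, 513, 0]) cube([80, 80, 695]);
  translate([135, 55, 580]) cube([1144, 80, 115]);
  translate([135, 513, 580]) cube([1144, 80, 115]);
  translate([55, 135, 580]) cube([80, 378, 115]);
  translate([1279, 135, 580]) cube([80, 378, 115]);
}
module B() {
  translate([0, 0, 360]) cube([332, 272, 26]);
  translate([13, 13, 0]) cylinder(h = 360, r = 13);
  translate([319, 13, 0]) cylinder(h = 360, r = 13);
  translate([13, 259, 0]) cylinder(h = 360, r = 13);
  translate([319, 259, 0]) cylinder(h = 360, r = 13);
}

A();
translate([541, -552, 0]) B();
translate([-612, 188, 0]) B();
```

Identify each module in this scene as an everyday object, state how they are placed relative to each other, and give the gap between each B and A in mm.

Each stool's nearest face is 280 mm from the table's bounding box.

A is a table. B is a stool. Two stools sit around the table at the −y, −x sides. The gap between each stool and the table is 280 mm.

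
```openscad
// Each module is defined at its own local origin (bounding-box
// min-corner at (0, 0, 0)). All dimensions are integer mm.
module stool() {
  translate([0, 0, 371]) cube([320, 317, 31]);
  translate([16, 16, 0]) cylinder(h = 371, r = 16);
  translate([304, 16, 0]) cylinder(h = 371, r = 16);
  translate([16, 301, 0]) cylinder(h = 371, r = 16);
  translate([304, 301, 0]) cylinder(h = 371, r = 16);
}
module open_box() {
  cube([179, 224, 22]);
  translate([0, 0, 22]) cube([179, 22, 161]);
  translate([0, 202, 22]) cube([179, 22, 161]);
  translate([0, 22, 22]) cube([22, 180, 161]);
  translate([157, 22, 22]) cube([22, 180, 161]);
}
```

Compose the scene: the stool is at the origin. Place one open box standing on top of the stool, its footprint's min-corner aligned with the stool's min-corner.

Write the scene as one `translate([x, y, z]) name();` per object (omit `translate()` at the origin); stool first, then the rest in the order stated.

stool();
translate([0, 0, 402]) open_box();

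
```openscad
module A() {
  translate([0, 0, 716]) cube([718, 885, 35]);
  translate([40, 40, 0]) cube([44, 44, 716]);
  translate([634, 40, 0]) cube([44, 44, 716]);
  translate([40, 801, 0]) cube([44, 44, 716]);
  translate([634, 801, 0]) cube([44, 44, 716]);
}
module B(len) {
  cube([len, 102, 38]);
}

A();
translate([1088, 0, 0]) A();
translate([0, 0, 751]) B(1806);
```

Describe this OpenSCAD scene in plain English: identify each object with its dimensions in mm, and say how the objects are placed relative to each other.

A is a table with a 718×885 mm rectangular top, 35 mm thick, top surface at z = 751 mm, supported by four 44×44 mm square legs, each inset 40 mm from the nearest pair of top edges, running from the floor.

B is a rectangular beam 1806 mm long (x), 102 mm deep (y), 38 mm thick (z).

The beam spans the tops of two tables placed 370 mm apart, resting at z = 751 mm.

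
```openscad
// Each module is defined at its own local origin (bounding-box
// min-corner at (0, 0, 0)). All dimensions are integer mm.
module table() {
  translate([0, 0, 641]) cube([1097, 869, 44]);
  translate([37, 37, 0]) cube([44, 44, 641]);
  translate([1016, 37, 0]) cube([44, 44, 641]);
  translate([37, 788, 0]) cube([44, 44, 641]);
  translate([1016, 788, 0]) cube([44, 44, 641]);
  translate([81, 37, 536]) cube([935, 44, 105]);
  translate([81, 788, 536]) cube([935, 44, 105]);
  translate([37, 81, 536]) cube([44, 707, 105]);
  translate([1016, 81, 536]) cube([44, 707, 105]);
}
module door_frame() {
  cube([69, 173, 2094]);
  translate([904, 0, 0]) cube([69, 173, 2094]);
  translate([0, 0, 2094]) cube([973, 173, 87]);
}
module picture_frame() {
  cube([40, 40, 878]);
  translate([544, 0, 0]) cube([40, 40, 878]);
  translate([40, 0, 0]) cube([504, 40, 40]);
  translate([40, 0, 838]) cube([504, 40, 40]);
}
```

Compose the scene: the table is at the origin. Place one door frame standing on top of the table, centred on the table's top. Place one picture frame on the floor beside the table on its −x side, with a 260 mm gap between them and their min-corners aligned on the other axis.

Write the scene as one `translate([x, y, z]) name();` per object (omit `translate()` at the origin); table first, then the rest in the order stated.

table();
translate([62, 348, 685]) door_frame();
translate([-844, 0, 0]) picture_frame();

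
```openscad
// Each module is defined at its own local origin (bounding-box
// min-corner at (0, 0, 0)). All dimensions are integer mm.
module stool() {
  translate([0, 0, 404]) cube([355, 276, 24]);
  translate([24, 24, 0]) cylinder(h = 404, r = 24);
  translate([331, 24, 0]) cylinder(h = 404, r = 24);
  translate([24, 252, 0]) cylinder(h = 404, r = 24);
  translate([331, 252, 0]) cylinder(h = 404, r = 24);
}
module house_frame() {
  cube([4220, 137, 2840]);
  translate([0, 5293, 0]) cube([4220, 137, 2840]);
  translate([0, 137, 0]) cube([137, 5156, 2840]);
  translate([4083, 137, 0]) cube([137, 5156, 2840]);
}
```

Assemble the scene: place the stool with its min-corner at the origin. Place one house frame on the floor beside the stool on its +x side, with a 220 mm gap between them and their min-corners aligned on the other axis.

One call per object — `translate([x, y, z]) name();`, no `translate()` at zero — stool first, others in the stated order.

stool();
translate([575, 0, 0]) house_frame();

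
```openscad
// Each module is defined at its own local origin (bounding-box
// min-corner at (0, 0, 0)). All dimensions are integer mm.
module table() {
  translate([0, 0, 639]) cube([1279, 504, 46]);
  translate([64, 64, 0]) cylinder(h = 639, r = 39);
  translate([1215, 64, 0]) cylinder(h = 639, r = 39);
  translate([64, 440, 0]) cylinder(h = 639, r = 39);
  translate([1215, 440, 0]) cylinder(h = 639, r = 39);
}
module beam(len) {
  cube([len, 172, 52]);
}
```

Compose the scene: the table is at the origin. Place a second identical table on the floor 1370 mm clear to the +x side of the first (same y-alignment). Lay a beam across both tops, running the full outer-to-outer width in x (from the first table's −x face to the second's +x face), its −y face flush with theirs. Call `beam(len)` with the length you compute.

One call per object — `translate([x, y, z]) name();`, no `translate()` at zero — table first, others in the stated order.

table();
translate([2649, 0, 0]) table();
translate([0, 0, 685]) beam(3928);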